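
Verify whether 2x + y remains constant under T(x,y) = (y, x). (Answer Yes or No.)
No

Substitute T(x,y) = (y, x) into the expression and compare with the original.

Original: 2x + y
After applying T: 2(y) + (x) = x + 2y

This differs from the original 2x + y (difference: -x + y), so the expression is NOT invariant.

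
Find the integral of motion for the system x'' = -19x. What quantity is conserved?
E = (x')^2 + 19x^2

Multiply the equation by x':
x' * x'' = -19x * x'
The left side is d/dt[(x')^2/2] and the right side is d/dt[-19x^2/2], so
d/dt[(x')^2/2 + 19x^2/2] = 0, i.e. (x')^2/2 + 19x^2/2 = constant.
Multiplying by 2, the integral of motion is E = (x')^2 + 19x^2.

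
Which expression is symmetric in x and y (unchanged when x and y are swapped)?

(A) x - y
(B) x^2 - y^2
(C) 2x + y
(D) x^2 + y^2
D

A symmetric expression is unchanged when the variables are permuted; here the transformation to test is the swap (x, y) -> (y, x).
Substitute the transformed coordinates into each option and compare with the original:
(A) x - y  ->  (y) - (x) = -x + y   [differs from x - y: not invariant]
(B) x^2 - y^2  ->  (y)^2 - (x)^2 = -x^2 + y^2   [differs from x^2 - y^2: not invariant]
(C) 2x + y  ->  2(y) + (x) = x + 2y   [differs from 2x + y: not invariant]
(D) x^2 + y^2  ->  (y)^2 + (x)^2 = x^2 + y^2   [equals x^2 + y^2: invariant]

Only option (D), x^2 + y^2, is unchanged by the transformation.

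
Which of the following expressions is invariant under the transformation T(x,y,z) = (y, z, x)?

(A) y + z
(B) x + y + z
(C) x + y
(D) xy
B

Apply T(x,y,z) = (y, z, x) to each option, i.e. replace (x, y, z) by the transformed coordinates.
Substitute the transformed coordinates into each option and compare with the original:
(A) y + z  ->  (z) + (x) = x + z   [differs from y + z: not invariant]
(B) x + y + z  ->  (y) + (z) + (x) = x + y + z   [equals x + y + z: invariant]
(C) x + y  ->  (y) + (z) = y + z   [differs from x + y: not invariant]
(D) xy  ->  (y)(z) = yz   [differs from xy: not invariant]

Only option (B), x + y + z, is unchanged by the transformation.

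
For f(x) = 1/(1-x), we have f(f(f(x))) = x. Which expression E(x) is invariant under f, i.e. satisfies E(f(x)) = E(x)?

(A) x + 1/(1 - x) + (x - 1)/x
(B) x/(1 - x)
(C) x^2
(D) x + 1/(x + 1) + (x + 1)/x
A

Replace x by f(x) = 1/(1 - x) in each option and simplify. As a quick numerical cross-check, also compare E(5) with E(f(5)) = E(-1/4).

(A) x + 1/(1 - x) + (x - 1)/x  ->  (1/(1 - x)) + 1/(1 - (1/(1 - x))) + ((1/(1 - x)) - 1)/(1/(1 - x)), which simplifies back to x + 1/(1 - x) + (x - 1)/x; check: E(5) = 111/20, E(-1/4) = 111/20.   [invariant]
(B) x/(1 - x)  ->  (1/(1 - x))/(1 - (1/(1 - x))) = -1/x; check: E(5) = -5/4 but E(-1/4) = -1/5.   [not invariant]
(C) x^2  ->  (1/(1 - x))^2 = (x - 1)^(-2); check: E(5) = 25 but E(-1/4) = 1/16.   [not invariant]
(D) x + 1/(x + 1) + (x + 1)/x  ->  (1/(1 - x)) + 1/((1/(1 - x)) + 1) + ((1/(1 - x)) + 1)/(1/(1 - x)) = (-x^3 + 6x^2 - 11x + 7)/(x^2 - 3x + 2); check: E(5) = 191/30 but E(-1/4) = -23/12.   [not invariant]

Only (A) is unchanged. Indeed f(f(x)) = 1/(1 - 1/(1-x)) = (1-x)/(-x) = (x-1)/x, so E(x) = x + f(x) + f(f(x)) is the sum over the whole 3-cycle; applying f just permutes the three terms cyclically (x -> f(x) -> f(f(x)) -> x), leaving the sum unchanged.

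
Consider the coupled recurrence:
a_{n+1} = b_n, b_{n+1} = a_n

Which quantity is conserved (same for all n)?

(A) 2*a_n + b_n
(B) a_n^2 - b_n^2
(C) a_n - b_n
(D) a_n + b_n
D

Replace a_n by a_{n+1} = b_n and b_n by b_{n+1} = a_n in each option and simplify:
(A) 2*a_n + b_n  ->  2*(b_n) + (a_n) = a_n + 2*b_n   [not conserved]
(B) a_n^2 - b_n^2  ->  (b_n)^2 - (a_n)^2 = -a_n^2 + b_n^2   [not conserved]
(C) a_n - b_n  ->  (b_n) - (a_n) = -a_n + b_n   [not conserved]
(D) a_n + b_n  ->  (b_n) + (a_n) = a_n + b_n   [conserved]

Only (D) a_n + b_n returns to itself after one step, so it is the conserved quantity.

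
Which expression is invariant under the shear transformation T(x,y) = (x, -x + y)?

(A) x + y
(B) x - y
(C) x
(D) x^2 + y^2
C

Under the shear T(x,y) = (x, -x + y):
Substitute the transformed coordinates into each option and compare with the original:
(A) x + y  ->  (x) + (-x + y) = y   [differs from x + y: not invariant]
(B) x - y  ->  (x) - (-x + y) = 2x - y   [differs from x - y: not invariant]
(C) x  ->  (x) = x   [equals x: invariant]
(D) x^2 + y^2  ->  (x)^2 + (-x + y)^2 = 2x^2 - 2xy + y^2   [differs from x^2 + y^2: not invariant]

Only option (C), x, is unchanged by the transformation.
A vertical shear moves points parallel to the y-axis, so the x-coordinate (and any function of x alone) is unchanged.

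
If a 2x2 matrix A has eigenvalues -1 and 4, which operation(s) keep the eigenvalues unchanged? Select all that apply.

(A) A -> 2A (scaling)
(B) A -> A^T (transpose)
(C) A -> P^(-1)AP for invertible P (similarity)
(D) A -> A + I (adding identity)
B and C

Eigenvalues are preserved by:
1. Similarity transformations: A -> P^(-1)AP (same characteristic polynomial)
2. Transpose: A^T has the same eigenvalues as A

Eigenvalues are NOT preserved by:
- Adding identity: eigenvalues become -1+1, 4+1
- Scaling: eigenvalues become -2, 8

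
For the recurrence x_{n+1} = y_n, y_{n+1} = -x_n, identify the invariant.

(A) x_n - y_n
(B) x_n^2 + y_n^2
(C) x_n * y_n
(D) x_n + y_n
B

For the recurrence x_{n+1} = y_n, y_{n+1} = -x_n:

x_{n+1}^2 + y_{n+1}^2 = y_n^2 + (-x_n)^2 = x_n^2 + y_n^2
The sum of squares is conserved (like energy in a harmonic oscillator).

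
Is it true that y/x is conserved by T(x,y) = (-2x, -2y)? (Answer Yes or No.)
Yes

Substitute T(x,y) = (-2x, -2y) into the expression and compare with the original.

Original: y/x
After applying T: (-2y)/(-2x) = y/x

This is identical to the original y/x, so the expression is invariant.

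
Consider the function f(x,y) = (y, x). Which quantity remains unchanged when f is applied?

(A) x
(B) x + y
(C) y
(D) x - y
B

For f(x,y) = (y, x):
After applying f: x' = y, y' = x. So x' + y' = y + x = x + y.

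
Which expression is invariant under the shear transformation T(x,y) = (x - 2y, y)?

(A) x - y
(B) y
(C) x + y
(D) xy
B

Under the shear T(x,y) = (x - 2y, y):
Substitute the transformed coordinates into each option and compare with the original:
(A) x - y  ->  (x - 2y) - (y) = x - 3y   [differs from x - y: not invariant]
(B) y  ->  (y) = y   [equals y: invariant]
(C) x + y  ->  (x - 2y) + (y) = x - y   [differs from x + y: not invariant]
(D) xy  ->  (x - 2y)(y) = xy - 2y^2   [differs from xy: not invariant]

Only option (B), y, is unchanged by the transformation.
A horizontal shear moves points parallel to the x-axis, so the y-coordinate (and any function of y alone) is unchanged.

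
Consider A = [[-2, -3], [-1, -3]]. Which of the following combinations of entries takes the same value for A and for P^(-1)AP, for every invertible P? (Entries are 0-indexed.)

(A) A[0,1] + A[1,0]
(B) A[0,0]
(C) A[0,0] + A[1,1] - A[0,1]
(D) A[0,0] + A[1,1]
D

A[0,0] + A[1,1] is the trace of A. By the cyclic property of the trace, tr(P^(-1)AP) = tr(APP^(-1)) = tr(A), so it is the same for every matrix similar to A.

The other combinations are not similarity invariants. For example, take P = [[1, 2], [0, 1]] (det P = 1), so P^(-1) = [[1, -2], [0, 1]] and
B = P^(-1)AP = [[0, 3], [-1, -5]].
Evaluating each option on A and on B:
(A) A[0,1] + A[1,0]: -4 for A, 2 for B -> changes
(B) A[0,0]: -2 for A, 0 for B -> changes
(C) A[0,0] + A[1,1] - A[0,1]: -2 for A, -8 for B -> changes
(D) A[0,0] + A[1,1]: -5 for A, -5 for B -> unchanged

Only (D) A[0,0] + A[1,1] = -5 survives (and it does so for every P, not just this one), so it is the invariant.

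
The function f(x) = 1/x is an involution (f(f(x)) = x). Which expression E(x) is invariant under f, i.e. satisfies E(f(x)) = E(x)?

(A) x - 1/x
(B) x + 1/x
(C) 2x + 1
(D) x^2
B

Replace x by f(x) = 1/x in each option and simplify. As a quick numerical cross-check, also compare E(5) with E(f(5)) = E(1/5).

(A) x - 1/x  ->  (1/x) - 1/(1/x) = -x + 1/x; check: E(5) = 24/5 but E(1/5) = -24/5.   [not invariant]
(B) x + 1/x  ->  (1/x) + 1/(1/x), which simplifies back to x + 1/x; check: E(5) = 26/5, E(1/5) = 26/5.   [invariant]
(C) 2x + 1  ->  2(1/x) + 1 = (x + 2)/x; check: E(5) = 11 but E(1/5) = 7/5.   [not invariant]
(D) x^2  ->  (1/x)^2 = x^(-2); check: E(5) = 25 but E(1/5) = 1/25.   [not invariant]

Only (B) is unchanged. E is symmetric under swapping x with f(x) = 1/x, which is exactly what an involution does.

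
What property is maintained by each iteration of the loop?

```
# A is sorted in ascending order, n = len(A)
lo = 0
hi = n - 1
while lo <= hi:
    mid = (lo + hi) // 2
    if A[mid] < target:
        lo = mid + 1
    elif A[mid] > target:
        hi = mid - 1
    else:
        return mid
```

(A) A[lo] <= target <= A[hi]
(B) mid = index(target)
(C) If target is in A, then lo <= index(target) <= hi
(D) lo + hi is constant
C

A loop invariant must hold before the first iteration and be re-established by every execution of the body.

(C) If target is in A, then lo <= index(target) <= hi: Before the loop [lo, hi] = [0, n-1] covers every index. When A[mid] < target, sortedness puts target strictly to the right of mid, so setting lo = mid + 1 keeps index(target) in [lo, hi]; symmetrically for hi = mid - 1. Hence 'if target is in A then lo <= index(target) <= hi' holds after every iteration, and when lo > hi it proves target is absent.

The other options fail:
(A) A[lo] <= target <= A[hi]: fails when target is not in A (e.g. target < A[0] already violates it before the loop), so it is not maintained in general.
(B) mid = index(target): mid is just the current probe; it equals index(target) only on the iteration that returns.
(D) lo + hi is constant: each iteration moves exactly one of lo, hi, so lo + hi changes (e.g. 0 + (n-1) becomes (mid+1) + (n-1)).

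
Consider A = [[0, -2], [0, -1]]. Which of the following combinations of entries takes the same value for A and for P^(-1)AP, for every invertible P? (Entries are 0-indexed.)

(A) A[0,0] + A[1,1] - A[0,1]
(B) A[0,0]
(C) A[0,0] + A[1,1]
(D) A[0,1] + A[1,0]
C

A[0,0] + A[1,1] is the trace of A. By the cyclic property of the trace, tr(P^(-1)AP) = tr(APP^(-1)) = tr(A), so it is the same for every matrix similar to A.

The other combinations are not similarity invariants. For example, take P = [[1, 1], [1, 2]] (det P = 1), so P^(-1) = [[2, -1], [-1, 1]] and
B = P^(-1)AP = [[-3, -6], [1, 2]].
Evaluating each option on A and on B:
(A) A[0,0] + A[1,1] - A[0,1]: 1 for A, 5 for B -> changes
(B) A[0,0]: 0 for A, -3 for B -> changes
(C) A[0,0] + A[1,1]: -1 for A, -1 for B -> unchanged
(D) A[0,1] + A[1,0]: -2 for A, -5 for B -> changes

Only (C) A[0,0] + A[1,1] = -1 survives (and it does so for every P, not just this one), so it is the invariant.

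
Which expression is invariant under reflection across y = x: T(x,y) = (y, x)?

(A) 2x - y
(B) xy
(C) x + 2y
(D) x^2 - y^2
B

The map is reflection across y = x: T(x,y) = (y, x).
Substitute the transformed coordinates into each option and compare with the original:
(A) 2x - y  ->  2(y) - (x) = -x + 2y   [differs from 2x - y: not invariant]
(B) xy  ->  (y)(x) = xy   [equals xy: invariant]
(C) x + 2y  ->  (y) + 2(x) = 2x + y   [differs from x + 2y: not invariant]
(D) x^2 - y^2  ->  (y)^2 - (x)^2 = -x^2 + y^2   [differs from x^2 - y^2: not invariant]

Only option (B), xy, is unchanged by the transformation.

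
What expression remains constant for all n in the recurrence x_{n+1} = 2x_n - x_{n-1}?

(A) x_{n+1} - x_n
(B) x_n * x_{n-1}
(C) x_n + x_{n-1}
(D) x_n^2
A

For the recurrence x_{n+1} = 2x_n - x_{n-1}:

If x_{n+1} = 2x_n - x_{n-1}, then:
x_{n+1} - x_n = x_n - x_{n-1}
The first difference is constant throughout the sequence.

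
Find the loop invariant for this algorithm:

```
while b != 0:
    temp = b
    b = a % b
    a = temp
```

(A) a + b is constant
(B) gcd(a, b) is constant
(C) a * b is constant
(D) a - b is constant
B

A loop invariant must hold before the first iteration and be re-established by every execution of the body.

(B) gcd(a, b) is constant: One iteration replaces (a, b) by (b, a mod b). Since a mod b = a - q*b for an integer q, any common divisor of a and b divides b and a mod b, and conversely; hence gcd(b, a mod b) = gcd(a, b). For instance (36, 10) -> (10, 6) keeps gcd = 2. At exit b = 0 and a = gcd of the original inputs.

The other options fail:
(A) a + b is constant: e.g. (a, b) = (36, 10) -> (10, 6): the sum goes from 46 to 16.
(C) a * b is constant: e.g. (a, b) = (36, 10) -> (10, 6): the product goes from 360 to 60.
(D) a - b is constant: e.g. (a, b) = (36, 10) -> (10, 6): the difference goes from 26 to 4.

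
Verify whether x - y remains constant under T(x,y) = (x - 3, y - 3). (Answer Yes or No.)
Yes

Substitute T(x,y) = (x - 3, y - 3) into the expression and compare with the original.

Original: x - y
After applying T: (x - 3) - (y - 3) = x - y

This is identical to the original x - y, so the expression is invariant.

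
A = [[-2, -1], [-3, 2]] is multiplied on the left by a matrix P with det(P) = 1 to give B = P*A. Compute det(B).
-7

By the multiplicative property of determinants, det(B) = det(P*A) = det(P) * det(A) = det(A),
so the determinant is invariant under multiplication by any determinant-1 matrix; we just need det(A).

det(A) = (-2)(2) - (-1)(-3) = -4 - 3 = -7

Therefore det(B) = 1 * (-7) = -7.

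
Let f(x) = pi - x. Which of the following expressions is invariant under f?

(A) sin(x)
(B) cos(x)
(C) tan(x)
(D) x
A

For f(x) = pi - x:
sin(pi - x) = sin(x), so sine is invariant under this transformation.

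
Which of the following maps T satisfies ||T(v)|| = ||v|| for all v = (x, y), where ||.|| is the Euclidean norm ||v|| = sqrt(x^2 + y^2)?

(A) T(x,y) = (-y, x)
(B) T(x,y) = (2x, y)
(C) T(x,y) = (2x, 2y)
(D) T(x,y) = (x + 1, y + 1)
A

A transformation preserves a norm if ||T(v)|| = ||v|| for every v; a single vector where the norm changes rules an option out.

(A) T(x,y) = (-y, x): preserves the norm -- it is an orthogonal map (a rotation/reflection), and (-y)^2 + (x)^2 simplifies to x^2 + y^2.
(B) T(x,y) = (2x, y): v = (1, 0) has norm sqrt((1)^2 + (0)^2) = 1, but T(v) = (2, 0) has norm 2 -- not preserved.
(C) T(x,y) = (2x, 2y): v = (1, 0) has norm sqrt((1)^2 + (0)^2) = 1, but T(v) = (2, 0) has norm 2 -- not preserved.
(D) T(x,y) = (x + 1, y + 1): v = (1, 0) has norm sqrt((1)^2 + (0)^2) = 1, but T(v) = (2, 1) has norm sqrt(5) -- not preserved.

Therefore the answer is (A).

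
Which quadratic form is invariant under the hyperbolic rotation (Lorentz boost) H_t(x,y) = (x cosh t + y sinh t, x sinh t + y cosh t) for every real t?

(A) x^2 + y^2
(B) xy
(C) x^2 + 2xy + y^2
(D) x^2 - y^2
D

Write x' = x cosh t + y sinh t, y' = x sinh t + y cosh t and substitute into each option:
(A) x^2 + y^2: (x cosh t + y sinh t)^2 + (x sinh t + y cosh t)^2 = (x^2 + y^2)(cosh^2 t + sinh^2 t) + 4xy sinh t cosh t = (x^2 + y^2) cosh 2t + 2xy sinh 2t   [not invariant for t != 0]
(B) xy: (x cosh t + y sinh t)(x sinh t + y cosh t) = xy(cosh^2 t + sinh^2 t) + (x^2 + y^2) sinh t cosh t = xy cosh 2t + (x^2 + y^2)(sinh 2t)/2   [not invariant for t != 0]
(C) x^2 + 2xy + y^2: (x' + y')^2 with x' + y' = (x + y)(cosh t + sinh t) = (x + y)e^t, so it becomes (x + y)^2 e^(2t)   [not invariant for t != 0]
(D) x^2 - y^2: (x cosh t + y sinh t)^2 - (x sinh t + y cosh t)^2 = x^2(cosh^2 t - sinh^2 t) + 2xy(cosh t sinh t - sinh t cosh t) + y^2(sinh^2 t - cosh^2 t) = x^2 - y^2   [invariant, using cosh^2 t - sinh^2 t = 1]

Only (D) x^2 - y^2 is unchanged; it is the Minkowski form preserved by Lorentz boosts, just as x^2 + y^2 is preserved by ordinary rotations.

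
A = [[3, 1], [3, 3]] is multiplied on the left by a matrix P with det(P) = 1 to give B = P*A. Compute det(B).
6

By the multiplicative property of determinants, det(B) = det(P*A) = det(P) * det(A) = det(A),
so the determinant is invariant under multiplication by any determinant-1 matrix; we just need det(A).

det(A) = (3)(3) - (1)(3) = 9 - 3 = 6

Therefore det(B) = 1 * 6 = 6.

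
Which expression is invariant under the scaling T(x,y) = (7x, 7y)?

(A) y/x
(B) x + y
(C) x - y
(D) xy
A

Under the uniform scaling T(x,y) = (7x, 7y):
Substitute the transformed coordinates into each option and compare with the original:
(A) y/x  ->  (7y)/(7x) = y/x   [equals y/x: invariant]
(B) x + y  ->  (7x) + (7y) = 7x + 7y   [differs from x + y: not invariant]
(C) x - y  ->  (7x) - (7y) = 7x - 7y   [differs from x - y: not invariant]
(D) xy  ->  (7x)(7y) = 49xy   [differs from xy: not invariant]

Only option (A), y/x, is unchanged by the transformation.
The common factor 7 cancels in a ratio of coordinates, while sums, products and sums of squares pick up factors of 7 or 49.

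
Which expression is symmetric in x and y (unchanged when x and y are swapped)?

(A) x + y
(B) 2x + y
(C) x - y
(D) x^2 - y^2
A

A symmetric expression is unchanged when the variables are permuted; here the transformation to test is the swap (x, y) -> (y, x).
Substitute the transformed coordinates into each option and compare with the original:
(A) x + y  ->  (y) + (x) = x + y   [equals x + y: invariant]
(B) 2x + y  ->  2(y) + (x) = x + 2y   [differs from 2x + y: not invariant]
(C) x - y  ->  (y) - (x) = -x + y   [differs from x - y: not invariant]
(D) x^2 - y^2  ->  (y)^2 - (x)^2 = -x^2 + y^2   [differs from x^2 - y^2: not invariant]

Only option (A), x + y, is unchanged by the transformation.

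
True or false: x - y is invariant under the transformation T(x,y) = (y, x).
False

Substitute T(x,y) = (y, x) into the expression and compare with the original.

Original: x - y
After applying T: (y) - (x) = -x + y

This differs from the original x - y (difference: -2x + 2y), so the expression is NOT invariant.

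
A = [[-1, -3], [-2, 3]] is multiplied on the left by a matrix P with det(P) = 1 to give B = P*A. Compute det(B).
-9

By the multiplicative property of determinants, det(B) = det(P*A) = det(P) * det(A) = det(A),
so the determinant is invariant under multiplication by any determinant-1 matrix; we just need det(A).

det(A) = (-1)(3) - (-3)(-2) = -3 - 6 = -9

Therefore det(B) = 1 * (-9) = -9.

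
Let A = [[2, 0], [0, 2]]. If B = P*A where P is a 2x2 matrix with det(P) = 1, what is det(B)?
4

By the multiplicative property of determinants, det(B) = det(P*A) = det(P) * det(A) = det(A),
so the determinant is invariant under multiplication by any determinant-1 matrix; we just need det(A).

det(A) = (2)(2) - (0)(0) = 4 - 0 = 4

Therefore det(B) = 1 * 4 = 4.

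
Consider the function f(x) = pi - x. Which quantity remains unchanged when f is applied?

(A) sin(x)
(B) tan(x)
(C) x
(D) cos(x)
A

For f(x) = pi - x:
sin(pi - x) = sin(x), so sine is invariant under this transformation.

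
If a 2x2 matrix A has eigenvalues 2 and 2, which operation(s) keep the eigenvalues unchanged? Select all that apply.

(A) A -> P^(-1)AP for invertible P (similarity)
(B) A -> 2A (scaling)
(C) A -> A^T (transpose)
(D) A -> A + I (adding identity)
A and C

Eigenvalues are preserved by:
1. Similarity transformations: A -> P^(-1)AP (same characteristic polynomial)
2. Transpose: A^T has the same eigenvalues as A

Eigenvalues are NOT preserved by:
- Adding identity: eigenvalues become 2+1, 2+1
- Scaling: eigenvalues become 4, 4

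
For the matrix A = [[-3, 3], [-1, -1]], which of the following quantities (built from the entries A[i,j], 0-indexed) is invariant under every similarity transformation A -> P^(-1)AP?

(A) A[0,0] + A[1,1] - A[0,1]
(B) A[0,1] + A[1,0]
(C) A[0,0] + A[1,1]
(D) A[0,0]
C

A[0,0] + A[1,1] is the trace of A. By the cyclic property of the trace, tr(P^(-1)AP) = tr(APP^(-1)) = tr(A), so it is the same for every matrix similar to A.

The other combinations are not similarity invariants. For example, take P = [[1, 1], [0, 1]] (det P = 1), so P^(-1) = [[1, -1], [0, 1]] and
B = P^(-1)AP = [[-2, 2], [-1, -2]].
Evaluating each option on A and on B:
(A) A[0,0] + A[1,1] - A[0,1]: -7 for A, -6 for B -> changes
(B) A[0,1] + A[1,0]: 2 for A, 1 for B -> changes
(C) A[0,0] + A[1,1]: -4 for A, -4 for B -> unchanged
(D) A[0,0]: -3 for A, -2 for B -> changes

Only (C) A[0,0] + A[1,1] = -4 survives (and it does so for every P, not just this one), so it is the invariant.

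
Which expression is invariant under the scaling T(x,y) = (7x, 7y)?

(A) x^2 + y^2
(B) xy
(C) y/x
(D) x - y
C

Under the uniform scaling T(x,y) = (7x, 7y):
Substitute the transformed coordinates into each option and compare with the original:
(A) x^2 + y^2  ->  (7x)^2 + (7y)^2 = 49x^2 + 49y^2   [differs from x^2 + y^2: not invariant]
(B) xy  ->  (7x)(7y) = 49xy   [differs from xy: not invariant]
(C) y/x  ->  (7y)/(7x) = y/x   [equals y/x: invariant]
(D) x - y  ->  (7x) - (7y) = 7x - 7y   [differs from x - y: not invariant]

Only option (C), y/x, is unchanged by the transformation.
The common factor 7 cancels in a ratio of coordinates, while sums, products and sums of squares pick up factors of 7 or 49.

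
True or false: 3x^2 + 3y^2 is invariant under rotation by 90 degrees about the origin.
True

Applying rotation by 90 degrees: x' = x*cos(90 degrees) - y*sin(90 degrees) = -y, y' = x*sin(90 degrees) + y*cos(90 degrees) = x

Substituting into 3x^2 + 3y^2:
3(-y)^2 + 3(x)^2
= 3x^2 + 3y^2

This equals the original expression 3x^2 + 3y^2, so it IS invariant.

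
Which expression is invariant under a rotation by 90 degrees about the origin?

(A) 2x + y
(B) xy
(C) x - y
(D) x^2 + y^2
D

A rotation by 90 degrees sends (x, y) to (-y, x).
Substitute the transformed coordinates into each option and compare with the original:
(A) 2x + y  ->  2(-y) + (x) = x - 2y   [differs from 2x + y: not invariant]
(B) xy  ->  (-y)(x) = -xy   [differs from xy: not invariant]
(C) x - y  ->  (-y) - (x) = -x - y   [differs from x - y: not invariant]
(D) x^2 + y^2  ->  (-y)^2 + (x)^2 = x^2 + y^2   [equals x^2 + y^2: invariant]

Only option (D), x^2 + y^2, is unchanged by the transformation.
Geometrically, x^2 + y^2 is the squared distance from the origin, which every rotation about the origin preserves.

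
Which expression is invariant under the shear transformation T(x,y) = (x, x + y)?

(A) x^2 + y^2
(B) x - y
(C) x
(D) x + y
C

Under the shear T(x,y) = (x, x + y):
Substitute the transformed coordinates into each option and compare with the original:
(A) x^2 + y^2  ->  (x)^2 + (x + y)^2 = 2x^2 + 2xy + y^2   [differs from x^2 + y^2: not invariant]
(B) x - y  ->  (x) - (x + y) = -y   [differs from x - y: not invariant]
(C) x  ->  (x) = x   [equals x: invariant]
(D) x + y  ->  (x) + (x + y) = 2x + y   [differs from x + y: not invariant]

Only option (C), x, is unchanged by the transformation.
A vertical shear moves points parallel to the y-axis, so the x-coordinate (and any function of x alone) is unchanged.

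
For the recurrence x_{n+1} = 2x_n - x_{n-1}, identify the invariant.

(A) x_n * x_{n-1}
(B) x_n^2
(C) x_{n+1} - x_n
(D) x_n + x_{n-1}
C

For the recurrence x_{n+1} = 2x_n - x_{n-1}:

If x_{n+1} = 2x_n - x_{n-1}, then:
x_{n+1} - x_n = x_n - x_{n-1}
The first difference is constant throughout the sequence.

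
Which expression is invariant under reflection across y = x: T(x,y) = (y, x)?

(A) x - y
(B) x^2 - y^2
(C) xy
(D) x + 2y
C

The map is reflection across y = x: T(x,y) = (y, x).
Substitute the transformed coordinates into each option and compare with the original:
(A) x - y  ->  (y) - (x) = -x + y   [differs from x - y: not invariant]
(B) x^2 - y^2  ->  (y)^2 - (x)^2 = -x^2 + y^2   [differs from x^2 - y^2: not invariant]
(C) xy  ->  (y)(x) = xy   [equals xy: invariant]
(D) x + 2y  ->  (y) + 2(x) = 2x + y   [differs from x + 2y: not invariant]

Only option (C), xy, is unchanged by the transformation.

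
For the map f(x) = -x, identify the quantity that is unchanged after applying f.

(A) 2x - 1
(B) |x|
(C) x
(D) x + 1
B

For f(x) = -x:
Applying f replaces x by -x. Since |-x| = |x|, the absolute value is unchanged by f, whereas x -> -x, 2x - 1 -> -2x - 1 and x + 1 -> -x + 1 all change.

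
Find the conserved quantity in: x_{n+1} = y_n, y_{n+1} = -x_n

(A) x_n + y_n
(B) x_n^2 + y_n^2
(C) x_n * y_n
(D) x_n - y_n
B

For the recurrence x_{n+1} = y_n, y_{n+1} = -x_n:

x_{n+1}^2 + y_{n+1}^2 = y_n^2 + (-x_n)^2 = x_n^2 + y_n^2
The sum of squares is conserved (like energy in a harmonic oscillator).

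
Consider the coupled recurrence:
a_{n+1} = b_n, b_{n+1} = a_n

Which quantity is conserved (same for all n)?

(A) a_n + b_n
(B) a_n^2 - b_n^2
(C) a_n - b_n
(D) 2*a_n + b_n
A

Replace a_n by a_{n+1} = b_n and b_n by b_{n+1} = a_n in each option and simplify:
(A) a_n + b_n  ->  (b_n) + (a_n) = a_n + b_n   [conserved]
(B) a_n^2 - b_n^2  ->  (b_n)^2 - (a_n)^2 = -a_n^2 + b_n^2   [not conserved]
(C) a_n - b_n  ->  (b_n) - (a_n) = -a_n + b_n   [not conserved]
(D) 2*a_n + b_n  ->  2*(b_n) + (a_n) = a_n + 2*b_n   [not conserved]

Only (A) a_n + b_n returns to itself after one step, so it is the conserved quantity.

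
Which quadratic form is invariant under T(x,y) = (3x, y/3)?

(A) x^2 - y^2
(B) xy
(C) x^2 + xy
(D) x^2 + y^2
B

T multiplies x by 3 and divides y by 3.
Substitute the transformed coordinates into each option and compare with the original:
(A) x^2 - y^2  ->  (3x)^2 - (y/3)^2 = 9x^2 - y^2/9   [differs from x^2 - y^2: not invariant]
(B) xy  ->  (3x)(y/3) = xy   [equals xy: invariant]
(C) x^2 + xy  ->  (3x)^2 + (3x)(y/3) = 9x^2 + xy   [differs from x^2 + xy: not invariant]
(D) x^2 + y^2  ->  (3x)^2 + (y/3)^2 = 9x^2 + y^2/9   [differs from x^2 + y^2: not invariant]

Only option (B), xy, is unchanged by the transformation.
The factors 3 and 1/3 cancel only in the pure product xy.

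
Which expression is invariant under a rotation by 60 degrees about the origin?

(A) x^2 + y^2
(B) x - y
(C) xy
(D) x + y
A

A rotation by 60 degrees sends (x, y) to (x/2 - sqrt(3)y/2, sqrt(3)x/2 + y/2).
Substitute the transformed coordinates into each option and compare with the original:
(A) x^2 + y^2  ->  (x/2 - sqrt(3)y/2)^2 + (sqrt(3)x/2 + y/2)^2 = x^2 + y^2   [equals x^2 + y^2: invariant]
(B) x - y  ->  (x/2 - sqrt(3)y/2) - (sqrt(3)x/2 + y/2) = -sqrt(3)x/2 + x/2 - sqrt(3)y/2 - y/2   [differs from x - y: not invariant]
(C) xy  ->  (x/2 - sqrt(3)y/2)(sqrt(3)x/2 + y/2) = sqrt(3)x^2/4 - xy/2 - sqrt(3)y^2/4   [differs from xy: not invariant]
(D) x + y  ->  (x/2 - sqrt(3)y/2) + (sqrt(3)x/2 + y/2) = x/2 + sqrt(3)x/2 - sqrt(3)y/2 + y/2   [differs from x + y: not invariant]

Only option (A), x^2 + y^2, is unchanged by the transformation.
Geometrically, x^2 + y^2 is the squared distance from the origin, which every rotation about the origin preserves.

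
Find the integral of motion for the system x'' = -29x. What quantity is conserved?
E = (x')^2 + 29x^2

Multiply the equation by x':
x' * x'' = -29x * x'
The left side is d/dt[(x')^2/2] and the right side is d/dt[-29x^2/2], so
d/dt[(x')^2/2 + 29x^2/2] = 0, i.e. (x')^2/2 + 29x^2/2 = constant.
Multiplying by 2, the integral of motion is E = (x')^2 + 29x^2.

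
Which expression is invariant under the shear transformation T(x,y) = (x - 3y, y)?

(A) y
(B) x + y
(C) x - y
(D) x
A

Under the shear T(x,y) = (x - 3y, y):
Substitute the transformed coordinates into each option and compare with the original:
(A) y  ->  (y) = y   [equals y: invariant]
(B) x + y  ->  (x - 3y) + (y) = x - 2y   [differs from x + y: not invariant]
(C) x - y  ->  (x - 3y) - (y) = x - 4y   [differs from x - y: not invariant]
(D) x  ->  (x - 3y) = x - 3y   [differs from x: not invariant]

Only option (A), y, is unchanged by the transformation.
A horizontal shear moves points parallel to the x-axis, so the y-coordinate (and any function of y alone) is unchanged.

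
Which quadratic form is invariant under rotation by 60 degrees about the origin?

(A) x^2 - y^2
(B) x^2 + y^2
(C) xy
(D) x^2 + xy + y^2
B

Rotation by 60 degrees sends (x, y) to (x/2 - sqrt(3)y/2, sqrt(3)x/2 + y/2).
Substitute the transformed coordinates into each option and compare with the original:
(A) x^2 - y^2  ->  (x/2 - sqrt(3)y/2)^2 - (sqrt(3)x/2 + y/2)^2 = -x^2/2 - sqrt(3)xy + y^2/2   [differs from x^2 - y^2: not invariant]
(B) x^2 + y^2  ->  (x/2 - sqrt(3)y/2)^2 + (sqrt(3)x/2 + y/2)^2 = x^2 + y^2   [equals x^2 + y^2: invariant]
(C) xy  ->  (x/2 - sqrt(3)y/2)(sqrt(3)x/2 + y/2) = sqrt(3)x^2/4 - xy/2 - sqrt(3)y^2/4   [differs from xy: not invariant]
(D) x^2 + xy + y^2  ->  (x/2 - sqrt(3)y/2)^2 + (x/2 - sqrt(3)y/2)(sqrt(3)x/2 + y/2) + (sqrt(3)x/2 + y/2)^2 = sqrt(3)x^2/4 + x^2 - xy/2 - sqrt(3)y^2/4 + y^2   [differs from x^2 + xy + y^2: not invariant]

Only option (B), x^2 + y^2, is unchanged by the transformation.
x^2 + y^2 is the squared distance from the origin, which rotations preserve.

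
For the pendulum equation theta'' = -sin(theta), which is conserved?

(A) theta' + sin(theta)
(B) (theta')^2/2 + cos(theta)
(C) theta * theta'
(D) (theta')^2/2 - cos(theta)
D

A first integral I satisfies dI/dt = 0 along every solution. Differentiate each option and use the equation of motion:
(A) d/dt[theta' + sin(theta)] = theta'' + cos(theta) theta' = -sin(theta) + theta' cos(theta), not identically 0
(B) d/dt[(theta')^2/2 + cos(theta)] = theta' theta'' - sin(theta) theta' = -2 theta' sin(theta), not identically 0
(C) d/dt[theta * theta'] = (theta')^2 + theta theta'' = (theta')^2 - theta sin(theta), not identically 0
(D) d/dt[(theta')^2/2 - cos(theta)] = theta' theta'' + sin(theta) theta' = theta'(-sin(theta)) + theta' sin(theta) = 0

Only (D) has zero time-derivative. This is the total energy: kinetic (theta')^2/2 plus potential -cos(theta).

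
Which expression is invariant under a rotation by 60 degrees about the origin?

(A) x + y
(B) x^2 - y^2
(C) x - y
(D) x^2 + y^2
D

A rotation by 60 degrees sends (x, y) to (x/2 - sqrt(3)y/2, sqrt(3)x/2 + y/2).
Substitute the transformed coordinates into each option and compare with the original:
(A) x + y  ->  (x/2 - sqrt(3)y/2) + (sqrt(3)x/2 + y/2) = x/2 + sqrt(3)x/2 - sqrt(3)y/2 + y/2   [differs from x + y: not invariant]
(B) x^2 - y^2  ->  (x/2 - sqrt(3)y/2)^2 - (sqrt(3)x/2 + y/2)^2 = -x^2/2 - sqrt(3)xy + y^2/2   [differs from x^2 - y^2: not invariant]
(C) x - y  ->  (x/2 - sqrt(3)y/2) - (sqrt(3)x/2 + y/2) = -sqrt(3)x/2 + x/2 - sqrt(3)y/2 - y/2   [differs from x - y: not invariant]
(D) x^2 + y^2  ->  (x/2 - sqrt(3)y/2)^2 + (sqrt(3)x/2 + y/2)^2 = x^2 + y^2   [equals x^2 + y^2: invariant]

Only option (D), x^2 + y^2, is unchanged by the transformation.
Geometrically, x^2 + y^2 is the squared distance from the origin, which every rotation about the origin preserves.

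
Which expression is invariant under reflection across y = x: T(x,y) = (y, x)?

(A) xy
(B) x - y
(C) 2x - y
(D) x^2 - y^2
A

The map is reflection across y = x: T(x,y) = (y, x).
Substitute the transformed coordinates into each option and compare with the original:
(A) xy  ->  (y)(x) = xy   [equals xy: invariant]
(B) x - y  ->  (y) - (x) = -x + y   [differs from x - y: not invariant]
(C) 2x - y  ->  2(y) - (x) = -x + 2y   [differs from 2x - y: not invariant]
(D) x^2 - y^2  ->  (y)^2 - (x)^2 = -x^2 + y^2   [differs from x^2 - y^2: not invariant]

Only option (A), xy, is unchanged by the transformation.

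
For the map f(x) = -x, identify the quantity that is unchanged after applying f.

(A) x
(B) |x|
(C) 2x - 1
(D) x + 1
B

For f(x) = -x:
Applying f replaces x by -x. Since |-x| = |x|, the absolute value is unchanged by f, whereas x -> -x, 2x - 1 -> -2x - 1 and x + 1 -> -x + 1 all change.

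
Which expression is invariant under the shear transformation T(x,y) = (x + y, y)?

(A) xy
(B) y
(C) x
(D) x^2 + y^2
B

Under the shear T(x,y) = (x + y, y):
Substitute the transformed coordinates into each option and compare with the original:
(A) xy  ->  (x + y)(y) = xy + y^2   [differs from xy: not invariant]
(B) y  ->  (y) = y   [equals y: invariant]
(C) x  ->  (x + y) = x + y   [differs from x: not invariant]
(D) x^2 + y^2  ->  (x + y)^2 + (y)^2 = x^2 + 2xy + 2y^2   [differs from x^2 + y^2: not invariant]

Only option (B), y, is unchanged by the transformation.
A horizontal shear moves points parallel to the x-axis, so the y-coordinate (and any function of y alone) is unchanged.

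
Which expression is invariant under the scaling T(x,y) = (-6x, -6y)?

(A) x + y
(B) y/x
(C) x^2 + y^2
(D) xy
B

Under the uniform scaling T(x,y) = (-6x, -6y):
Substitute the transformed coordinates into each option and compare with the original:
(A) x + y  ->  (-6x) + (-6y) = -6x - 6y   [differs from x + y: not invariant]
(B) y/x  ->  (-6y)/(-6x) = y/x   [equals y/x: invariant]
(C) x^2 + y^2  ->  (-6x)^2 + (-6y)^2 = 36x^2 + 36y^2   [differs from x^2 + y^2: not invariant]
(D) xy  ->  (-6x)(-6y) = 36xy   [differs from xy: not invariant]

Only option (B), y/x, is unchanged by the transformation.
The common factor -6 cancels in a ratio of coordinates, while sums, products and sums of squares pick up factors of -6 or 36.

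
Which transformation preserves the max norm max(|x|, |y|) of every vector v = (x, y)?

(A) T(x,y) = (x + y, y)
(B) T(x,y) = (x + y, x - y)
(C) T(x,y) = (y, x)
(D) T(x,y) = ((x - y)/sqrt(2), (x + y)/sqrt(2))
C

A transformation preserves a norm if ||T(v)|| = ||v|| for every v; a single vector where the norm changes rules an option out.

(A) T(x,y) = (x + y, y): v = (1, 1) has norm max(|1|, |1|) = 1, but T(v) = (2, 1) has norm 2 -- not preserved.
(B) T(x,y) = (x + y, x - y): v = (1, 1) has norm max(|1|, |1|) = 1, but T(v) = (2, 0) has norm 2 -- not preserved.
(C) T(x,y) = (y, x): preserves the norm -- it only permutes the coordinates and/or flips signs, which leaves max(|x|, |y|) unchanged.
(D) T(x,y) = ((x - y)/sqrt(2), (x + y)/sqrt(2)): v = (1, 0) has norm max(|1|, |0|) = 1, but T(v) = (sqrt(2)/2, sqrt(2)/2) has norm sqrt(2)/2 -- not preserved.

Therefore the answer is (C).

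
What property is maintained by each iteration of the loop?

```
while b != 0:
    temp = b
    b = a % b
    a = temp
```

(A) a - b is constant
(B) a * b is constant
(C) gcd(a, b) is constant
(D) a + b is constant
C

A loop invariant must hold before the first iteration and be re-established by every execution of the body.

(C) gcd(a, b) is constant: One iteration replaces (a, b) by (b, a mod b). Since a mod b = a - q*b for an integer q, any common divisor of a and b divides b and a mod b, and conversely; hence gcd(b, a mod b) = gcd(a, b). For instance (15, 7) -> (7, 1) keeps gcd = 1. At exit b = 0 and a = gcd of the original inputs.

The other options fail:
(A) a - b is constant: e.g. (a, b) = (15, 7) -> (7, 1): the difference goes from 8 to 6.
(B) a * b is constant: e.g. (a, b) = (15, 7) -> (7, 1): the product goes from 105 to 7.
(D) a + b is constant: e.g. (a, b) = (15, 7) -> (7, 1): the sum goes from 22 to 8.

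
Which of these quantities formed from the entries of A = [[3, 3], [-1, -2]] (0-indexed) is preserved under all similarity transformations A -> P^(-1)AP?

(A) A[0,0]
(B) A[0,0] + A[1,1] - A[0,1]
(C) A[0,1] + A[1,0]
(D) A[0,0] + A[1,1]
D

A[0,0] + A[1,1] is the trace of A. By the cyclic property of the trace, tr(P^(-1)AP) = tr(APP^(-1)) = tr(A), so it is the same for every matrix similar to A.

The other combinations are not similarity invariants. For example, take P = [[2, 1], [1, 1]] (det P = 1), so P^(-1) = [[1, -1], [-1, 2]] and
B = P^(-1)AP = [[13, 9], [-17, -12]].
Evaluating each option on A and on B:
(A) A[0,0]: 3 for A, 13 for B -> changes
(B) A[0,0] + A[1,1] - A[0,1]: -2 for A, -8 for B -> changes
(C) A[0,1] + A[1,0]: 2 for A, -8 for B -> changes
(D) A[0,0] + A[1,1]: 1 for A, 1 for B -> unchanged

Only (D) A[0,0] + A[1,1] = 1 survives (and it does so for every P, not just this one), so it is the invariant.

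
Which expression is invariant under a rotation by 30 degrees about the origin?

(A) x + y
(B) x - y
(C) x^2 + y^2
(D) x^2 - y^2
C

A rotation by 30 degrees sends (x, y) to (sqrt(3)x/2 - y/2, x/2 + sqrt(3)y/2).
Substitute the transformed coordinates into each option and compare with the original:
(A) x + y  ->  (sqrt(3)x/2 - y/2) + (x/2 + sqrt(3)y/2) = x/2 + sqrt(3)x/2 - y/2 + sqrt(3)y/2   [differs from x + y: not invariant]
(B) x - y  ->  (sqrt(3)x/2 - y/2) - (x/2 + sqrt(3)y/2) = -x/2 + sqrt(3)x/2 - sqrt(3)y/2 - y/2   [differs from x - y: not invariant]
(C) x^2 + y^2  ->  (sqrt(3)x/2 - y/2)^2 + (x/2 + sqrt(3)y/2)^2 = x^2 + y^2   [equals x^2 + y^2: invariant]
(D) x^2 - y^2  ->  (sqrt(3)x/2 - y/2)^2 - (x/2 + sqrt(3)y/2)^2 = x^2/2 - sqrt(3)xy - y^2/2   [differs from x^2 - y^2: not invariant]

Only option (C), x^2 + y^2, is unchanged by the transformation.
Geometrically, x^2 + y^2 is the squared distance from the origin, which every rotation about the origin preserves.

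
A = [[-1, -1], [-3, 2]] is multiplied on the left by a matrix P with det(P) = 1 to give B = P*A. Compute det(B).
-5

By the multiplicative property of determinants, det(B) = det(P*A) = det(P) * det(A) = det(A),
so the determinant is invariant under multiplication by any determinant-1 matrix; we just need det(A).

det(A) = (-1)(2) - (-1)(-3) = -2 - 3 = -5

Therefore det(B) = 1 * (-5) = -5.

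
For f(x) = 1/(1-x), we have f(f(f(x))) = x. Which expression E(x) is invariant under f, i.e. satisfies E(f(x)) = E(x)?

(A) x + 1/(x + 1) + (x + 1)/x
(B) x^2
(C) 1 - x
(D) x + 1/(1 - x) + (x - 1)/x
D

Replace x by f(x) = 1/(1 - x) in each option and simplify. As a quick numerical cross-check, also compare E(3) with E(f(3)) = E(-1/2).

(A) x + 1/(x + 1) + (x + 1)/x  ->  (1/(1 - x)) + 1/((1/(1 - x)) + 1) + ((1/(1 - x)) + 1)/(1/(1 - x)) = (-x^3 + 6x^2 - 11x + 7)/(x^2 - 3x + 2); check: E(3) = 55/12 but E(-1/2) = 1/2.   [not invariant]
(B) x^2  ->  (1/(1 - x))^2 = (x - 1)^(-2); check: E(3) = 9 but E(-1/2) = 1/4.   [not invariant]
(C) 1 - x  ->  1 - (1/(1 - x)) = x/(x - 1); check: E(3) = -2 but E(-1/2) = 3/2.   [not invariant]
(D) x + 1/(1 - x) + (x - 1)/x  ->  (1/(1 - x)) + 1/(1 - (1/(1 - x))) + ((1/(1 - x)) - 1)/(1/(1 - x)), which simplifies back to x + 1/(1 - x) + (x - 1)/x; check: E(3) = 19/6, E(-1/2) = 19/6.   [invariant]

Only (D) is unchanged. Indeed f(f(x)) = 1/(1 - 1/(1-x)) = (1-x)/(-x) = (x-1)/x, so E(x) = x + f(x) + f(f(x)) is the sum over the whole 3-cycle; applying f just permutes the three terms cyclically (x -> f(x) -> f(f(x)) -> x), leaving the sum unchanged.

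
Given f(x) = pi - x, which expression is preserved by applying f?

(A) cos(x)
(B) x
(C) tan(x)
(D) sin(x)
D

For f(x) = pi - x:
sin(pi - x) = sin(x), so sine is invariant under this transformation.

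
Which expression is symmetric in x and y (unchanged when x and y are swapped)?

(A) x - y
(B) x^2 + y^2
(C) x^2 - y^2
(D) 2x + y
B

A symmetric expression is unchanged when the variables are permuted; here the transformation to test is the swap (x, y) -> (y, x).
Substitute the transformed coordinates into each option and compare with the original:
(A) x - y  ->  (y) - (x) = -x + y   [differs from x - y: not invariant]
(B) x^2 + y^2  ->  (y)^2 + (x)^2 = x^2 + y^2   [equals x^2 + y^2: invariant]
(C) x^2 - y^2  ->  (y)^2 - (x)^2 = -x^2 + y^2   [differs from x^2 - y^2: not invariant]
(D) 2x + y  ->  2(y) + (x) = x + 2y   [differs from 2x + y: not invariant]

Only option (B), x^2 + y^2, is unchanged by the transformation.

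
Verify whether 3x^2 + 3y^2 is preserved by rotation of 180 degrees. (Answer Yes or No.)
Yes

Applying rotation by 180 degrees: x' = x*cos(180 degrees) - y*sin(180 degrees) = -x, y' = x*sin(180 degrees) + y*cos(180 degrees) = -y

Substituting into 3x^2 + 3y^2:
3(-x)^2 + 3(-y)^2
= 3x^2 + 3y^2

This equals the original expression 3x^2 + 3y^2, so it IS invariant.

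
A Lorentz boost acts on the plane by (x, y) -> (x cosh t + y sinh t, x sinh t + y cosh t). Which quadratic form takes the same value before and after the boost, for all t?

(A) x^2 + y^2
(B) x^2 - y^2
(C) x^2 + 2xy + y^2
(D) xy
B

Write x' = x cosh t + y sinh t, y' = x sinh t + y cosh t and substitute into each option:
(A) x^2 + y^2: (x cosh t + y sinh t)^2 + (x sinh t + y cosh t)^2 = (x^2 + y^2)(cosh^2 t + sinh^2 t) + 4xy sinh t cosh t = (x^2 + y^2) cosh 2t + 2xy sinh 2t   [not invariant for t != 0]
(B) x^2 - y^2: (x cosh t + y sinh t)^2 - (x sinh t + y cosh t)^2 = x^2(cosh^2 t - sinh^2 t) + 2xy(cosh t sinh t - sinh t cosh t) + y^2(sinh^2 t - cosh^2 t) = x^2 - y^2   [invariant, using cosh^2 t - sinh^2 t = 1]
(C) x^2 + 2xy + y^2: (x' + y')^2 with x' + y' = (x + y)(cosh t + sinh t) = (x + y)e^t, so it becomes (x + y)^2 e^(2t)   [not invariant for t != 0]
(D) xy: (x cosh t + y sinh t)(x sinh t + y cosh t) = xy(cosh^2 t + sinh^2 t) + (x^2 + y^2) sinh t cosh t = xy cosh 2t + (x^2 + y^2)(sinh 2t)/2   [not invariant for t != 0]

Only (B) x^2 - y^2 is unchanged; it is the Minkowski form preserved by Lorentz boosts, just as x^2 + y^2 is preserved by ordinary rotations.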